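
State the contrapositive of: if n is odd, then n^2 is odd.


The contrapositive of (P → Q) is (¬Q → ¬P); it is logically equivalent to the original.
Here P = 'n is odd' and Q = 'n^2 is odd'.

If not (n^2 is odd), then not (n is odd).


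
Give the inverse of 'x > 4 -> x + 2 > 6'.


The inverse of (P → Q) is (¬P → ¬Q). It is equivalent to the converse, not to the original.
Here P = 'x > 4' and Q = 'x + 2 > 6'.

If not (x > 4), then not (x + 2 > 6).


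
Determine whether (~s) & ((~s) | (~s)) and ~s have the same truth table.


Compare truth tables:
s | φ | ψ
---------
False | True | True
True | False | False
The columns φ and ψ agree on every row.

Yes, they are logically equivalent.


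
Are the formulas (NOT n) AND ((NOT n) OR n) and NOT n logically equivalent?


Compare truth tables:
n | φ | ψ
---------
F | T | T
T | F | F
The columns φ and ψ agree on every row.

Yes, they are logically equivalent.


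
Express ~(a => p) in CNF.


Step 1: Rewrite a → p as ¬a ∨ p.
Step 2: Negate: ¬(¬a ∨ p) = a ∧ ¬p (De Morgan + double negation).

a & (~p)


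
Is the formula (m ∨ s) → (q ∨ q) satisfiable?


Search for a satisfying assignment over {m, q, s}.
Try m=F, q=F, s=F: the formula evaluates to T.
A satisfying assignment exists.

Satisfiable.


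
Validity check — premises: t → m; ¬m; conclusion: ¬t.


This matches the form of modus tollens: the conclusion follows in every model of the premises.

Valid.


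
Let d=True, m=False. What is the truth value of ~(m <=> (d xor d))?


Substitute d=True, m=False:
d xor d = True xor True = False
m <=> (d xor d) = False <=> False = True
~(m <=> (d xor d)) = False

False


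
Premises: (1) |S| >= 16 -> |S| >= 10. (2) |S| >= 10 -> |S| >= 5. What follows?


Hypothetical syllogism: from (P → Q) and (Q → R), infer (P → R).
Chain the two implications through the shared middle term '|S| >= 10'.

|S| >= 16 -> |S| >= 5


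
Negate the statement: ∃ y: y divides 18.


¬(∀ x: φ) = ∃ x: ¬φ, and ¬(∃ x: φ) = ∀ x: ¬φ.
Apply to the existential statement.

∀ y: ¬(y divides 18)


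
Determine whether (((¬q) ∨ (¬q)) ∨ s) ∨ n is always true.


Build the truth table over {n, q, s}:
n | q | s | φ
-------------
F | F | F | T
T | F | F | T
F | T | F | F
T | T | F | T
F | F | T | T
T | F | T | T
F | T | T | T
T | T | T | T
Counterexample at row 3: with n=F, q=T, s=F, the formula is F.

No, it is not a tautology.


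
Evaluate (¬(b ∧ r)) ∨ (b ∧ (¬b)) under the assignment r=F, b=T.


Substitute r=F, b=T:
b ∧ r = T ∧ F = F
¬(b ∧ r) = T
¬b = F
b ∧ (¬b) = T ∧ F = F
(¬(b ∧ r)) ∨ (b ∧ (¬b)) = T ∨ F = T

T


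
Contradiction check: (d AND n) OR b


Truth table over {b, d, n}:
b | d | n | φ
-------------
F | F | F | F
T | F | F | T
F | T | F | F
T | T | F | T
F | F | T | F
T | F | T | T
F | T | T | T
T | T | T | T
Satisfying assignment at row 2: b=T, d=F, n=F gives T.

No, it is not a contradiction.


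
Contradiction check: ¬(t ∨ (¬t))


Truth table over {t}:
t | φ
-----
F | F
T | F
Every row is false.

Yes, it is a contradiction.


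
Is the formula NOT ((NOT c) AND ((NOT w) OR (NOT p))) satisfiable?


Search for a satisfying assignment over {c, p, w}.
Try c=T, p=F, w=F: the formula evaluates to T.
A satisfying assignment exists.

Satisfiable.


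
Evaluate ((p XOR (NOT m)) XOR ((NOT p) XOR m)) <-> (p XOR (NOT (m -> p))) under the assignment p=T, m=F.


Substitute p=T, m=F:
NOT m = T
p XOR (NOT m) = T XOR T = F
NOT p = F
(NOT p) XOR m = F XOR F = F
(p XOR (NOT m)) XOR ((NOT p) XOR m) = F XOR F = F
m -> p = F -> T = T
NOT (m -> p) = F
p XOR (NOT (m -> p)) = T XOR F = T
((p XOR (NOT m)) XOR ((NOT p) XOR m)) <-> (p XOR (NOT (m -> p))) = F <-> T = F

F


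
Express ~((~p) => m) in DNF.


Step 1: Rewrite implication then negate: ¬(¬(¬p) ∨ m) = (¬p) ∧ ¬m.

(~p) & (~m)


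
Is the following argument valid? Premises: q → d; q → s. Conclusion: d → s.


This is (no valid rule). There exist truth assignments where the premises are all true but the conclusion is false.

Invalid.


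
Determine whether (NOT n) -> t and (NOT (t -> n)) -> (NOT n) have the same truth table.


Compare truth tables:
n | t | φ | ψ
-------------
F | F | F | T
T | F | T | T
F | T | T | T
T | T | T | T
They differ at row 1 (n=F, t=F): φ=F but ψ=T.

No, they are not logically equivalent.


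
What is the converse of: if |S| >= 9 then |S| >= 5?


The converse of (P → Q) is (Q → P). It is not in general equivalent to the original.
Here P = '|S| >= 9' and Q = '|S| >= 5'.

If |S| >= 5, then |S| >= 9.


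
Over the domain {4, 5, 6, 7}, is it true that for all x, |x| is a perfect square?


Evaluate the predicate on each element: 4:T, 5:F, 6:F, 7:F.
Counterexample x = 5 fails the predicate.

F


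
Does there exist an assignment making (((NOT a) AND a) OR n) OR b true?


Search for a satisfying assignment over {a, b, n}.
Try a=F, b=T, n=F: the formula evaluates to T.
A satisfying assignment exists.

Satisfiable.


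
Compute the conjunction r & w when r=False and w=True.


Conjunction is true only when both operands are true.
Substitute: r=False, w=True.
False & True evaluates to False.

False


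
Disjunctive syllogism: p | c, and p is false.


Disjunctive syllogism: from (P ∨ Q) and ¬P, infer Q.
One disjunct, 'p', is ruled out; the other must hold.

c


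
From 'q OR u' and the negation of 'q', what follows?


Disjunctive syllogism: from (P ∨ Q) and ¬P, infer Q.
One disjunct, 'q', is ruled out; the other must hold.

u


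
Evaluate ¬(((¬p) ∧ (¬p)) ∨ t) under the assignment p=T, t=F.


Substitute p=T, t=F:
¬p = F
¬p = F
(¬p) ∧ (¬p) = F ∧ F = F
((¬p) ∧ (¬p)) ∨ t = F ∨ F = F
¬(((¬p) ∧ (¬p)) ∨ t) = T

T


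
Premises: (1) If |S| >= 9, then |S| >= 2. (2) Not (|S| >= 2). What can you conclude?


Modus tollens: from (P → Q) and ¬Q, infer ¬P.
Q = '|S| >= 2' is denied; since P → Q, P must also fail.

Not (|S| >= 9).


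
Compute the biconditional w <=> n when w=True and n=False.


Biconditional is true when both operands have the same truth value.
Substitute: w=True, n=False.
True <=> False evaluates to False.

False


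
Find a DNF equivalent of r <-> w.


Step 1: r ↔ w is true exactly when both agree: (r ∧ w) ∨ (¬r ∧ ¬w).

(r AND w) OR ((NOT r) AND (NOT w))


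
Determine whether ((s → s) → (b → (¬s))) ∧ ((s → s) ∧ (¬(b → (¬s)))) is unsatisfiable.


Truth table over {b, s}:
b | s | φ
---------
F | F | F
T | F | F
F | T | F
T | T | F
Every row is false.

Yes, it is a contradiction.


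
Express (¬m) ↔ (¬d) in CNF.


Step 1: Rewrite (¬m) ↔ (¬d) as ((¬m) → (¬d)) ∧ ((¬d) → (¬m)).
Step 2: Rewrite each implication as a disjunction.
Step 3: Eliminate any double negations (¬¬X = X).

(m ∨ (¬d)) ∧ (d ∨ (¬m))


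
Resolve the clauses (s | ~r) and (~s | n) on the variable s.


The clauses contain complementary literals s and ~s.
Resolution eliminates this pair and disjoins the remaining literals (merging duplicates).

(~r | n)


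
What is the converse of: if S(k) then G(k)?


The converse of (P → Q) is (Q → P). It is not in general equivalent to the original.
Here P = 'S(k)' and Q = 'G(k)'.

If G(k), then S(k).


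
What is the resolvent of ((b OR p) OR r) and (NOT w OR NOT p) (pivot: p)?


The clauses contain complementary literals p and NOTp.
Resolution eliminates this pair and disjoins the remaining literals (merging duplicates).

((r OR b) OR NOT w)


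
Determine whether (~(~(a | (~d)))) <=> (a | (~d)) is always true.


Build the truth table over {a, d}:
a | d | φ
---------
False | False | True
True | False | True
False | True | True
True | True | True
Every row evaluates to true.

Yes, it is a tautology.


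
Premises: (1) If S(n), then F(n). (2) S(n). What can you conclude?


Modus ponens: from (P → Q) and P, infer Q.
P = 'S(n)' is asserted, and P → Q holds, so Q follows.

F(n).


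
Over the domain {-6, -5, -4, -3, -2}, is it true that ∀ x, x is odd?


Evaluate the predicate on each element: -6:F, -5:T, -4:F, -3:T, -2:F.
Counterexample x = -6 fails the predicate.

F


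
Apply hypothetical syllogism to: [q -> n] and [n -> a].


Hypothetical syllogism: from (P → Q) and (Q → R), infer (P → R).
Chain the two implications through the shared middle term 'n'.

q -> a


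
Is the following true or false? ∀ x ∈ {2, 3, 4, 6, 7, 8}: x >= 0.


Evaluate the predicate on each element: 2:T, 3:T, 4:T, 6:T, 7:T, 8:T.
Every element satisfies the predicate.

T


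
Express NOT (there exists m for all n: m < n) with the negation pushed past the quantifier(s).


Negation flips each quantifier (∀↔∃) and negates the inner predicate.
¬(there exists m for all n: φ) = for all m there exists n: ¬φ.

for all m there exists n: NOT(m < n)


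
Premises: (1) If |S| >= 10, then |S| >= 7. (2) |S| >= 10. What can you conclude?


Modus ponens: from (P → Q) and P, infer Q.
P = '|S| >= 10' is asserted, and P → Q holds, so Q follows.

|S| >= 7.


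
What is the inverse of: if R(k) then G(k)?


The inverse of (P → Q) is (¬P → ¬Q). It is equivalent to the converse, not to the original.
Here P = 'R(k)' and Q = 'G(k)'.

If not (R(k)), then not (G(k)).


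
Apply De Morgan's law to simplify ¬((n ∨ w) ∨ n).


De Morgan: the negation of a disjunction is the conjunction of the negations.
Distribute ¬ across ∨, flipping it to ∧, and negate each literal.

((¬n) ∧ (¬w)) ∧ (¬n)


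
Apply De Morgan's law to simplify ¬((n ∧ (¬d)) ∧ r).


De Morgan: the negation of a conjunction is the disjunction of the negations.
Distribute ¬ across ∧, flipping it to ∨, and negate each literal.

((¬n) ∨ d) ∨ (¬r)


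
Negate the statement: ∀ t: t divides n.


¬(∀ x: φ) = ∃ x: ¬φ, and ¬(∃ x: φ) = ∀ x: ¬φ.
Apply to the universal statement.

∃ t: ¬(t divides n)


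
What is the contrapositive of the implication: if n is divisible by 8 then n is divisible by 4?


The contrapositive of (P → Q) is (¬Q → ¬P); it is logically equivalent to the original.
Here P = 'n is divisible by 8' and Q = 'n is divisible by 4'.

If not (n is divisible by 4), then not (n is divisible by 8).


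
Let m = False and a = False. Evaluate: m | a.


Disjunction is false only when both operands are false.
Substitute: m=False, a=False.
False | False evaluates to False.

False


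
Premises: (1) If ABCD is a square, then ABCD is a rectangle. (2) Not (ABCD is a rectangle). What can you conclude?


Modus tollens: from (P → Q) and ¬Q, infer ¬P.
Q = 'ABCD is a rectangle' is denied; since P → Q, P must also fail.

Not (ABCD is a square).


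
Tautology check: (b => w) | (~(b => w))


Build the truth table over {b, w}:
b | w | φ
---------
False | False | True
True | False | True
False | True | True
True | True | True
Every row evaluates to true.

Yes, it is a tautology.


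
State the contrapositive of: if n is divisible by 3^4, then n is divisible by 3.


The contrapositive of (P → Q) is (¬Q → ¬P); it is logically equivalent to the original.
Here P = 'n is divisible by 3^4' and Q = 'n is divisible by 3'.

If not (n is divisible by 3), then not (n is divisible by 3^4).


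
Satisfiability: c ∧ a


Search for a satisfying assignment over {a, c}.
Try a=T, c=T: the formula evaluates to T.
A satisfying assignment exists.

Satisfiable.


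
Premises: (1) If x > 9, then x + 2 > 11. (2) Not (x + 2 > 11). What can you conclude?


Modus tollens: from (P → Q) and ¬Q, infer ¬P.
Q = 'x + 2 > 11' is denied; since P → Q, P must also fail.

Not (x > 9).


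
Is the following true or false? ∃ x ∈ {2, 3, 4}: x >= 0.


Evaluate the predicate on each element: 2:T, 3:T, 4:T.
Witness x = 2 satisfies the predicate.

T


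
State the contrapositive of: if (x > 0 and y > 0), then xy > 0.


The contrapositive of (P → Q) is (¬Q → ¬P); it is logically equivalent to the original.
Here P = '(x > 0 and y > 0)' and Q = 'xy > 0'.

If not (xy > 0), then not ((x > 0 and y > 0)).


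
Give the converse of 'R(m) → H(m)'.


The converse of (P → Q) is (Q → P). It is not in general equivalent to the original.
Here P = 'R(m)' and Q = 'H(m)'.

If H(m), then R(m).


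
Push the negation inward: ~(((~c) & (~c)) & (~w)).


De Morgan: the negation of a conjunction is the disjunction of the negations.
Distribute ~ across &, flipping it to |, and negate each literal.

(c | c) | w


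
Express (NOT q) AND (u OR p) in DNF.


Step 1: Distribute ∧ over ∨: (¬q) ∧ (u ∨ p) = ((¬q) ∧ u) ∨ ((¬q) ∧ p).

((NOT q) AND u) OR ((NOT q) AND p)


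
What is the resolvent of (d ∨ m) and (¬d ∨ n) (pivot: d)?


The clauses contain complementary literals d and ¬d.
Resolution eliminates this pair and disjoins the remaining literals (merging duplicates).

(m ∨ n)


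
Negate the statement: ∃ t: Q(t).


¬(∀ x: φ) = ∃ x: ¬φ, and ¬(∃ x: φ) = ∀ x: ¬φ.
Apply to the existential statement.

∀ t: ¬(Q(t))


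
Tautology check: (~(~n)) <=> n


Build the truth table over {n}:
n | φ
-----
False | True
True | True
Every row evaluates to true.

Yes, it is a tautology.


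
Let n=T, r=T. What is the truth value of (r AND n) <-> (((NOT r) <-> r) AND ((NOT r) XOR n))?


Substitute n=T, r=T:
r AND n = T AND T = T
NOT r = F
(NOT r) <-> r = F <-> T = F
NOT r = F
(NOT r) XOR n = F XOR T = T
((NOT r) <-> r) AND ((NOT r) XOR n) = F AND T = F
(r AND n) <-> (((NOT r) <-> r) AND ((NOT r) XOR n)) = T <-> F = F

F


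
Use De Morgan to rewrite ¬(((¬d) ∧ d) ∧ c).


De Morgan: the negation of a conjunction is the disjunction of the negations.
Distribute ¬ across ∧, flipping it to ∨, and negate each literal.

(d ∨ (¬d)) ∨ (¬c)


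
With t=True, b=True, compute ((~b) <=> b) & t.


Substitute t=True, b=True:
~b = False
(~b) <=> b = False <=> True = False
((~b) <=> b) & t = False & True = False

False


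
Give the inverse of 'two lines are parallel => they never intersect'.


The inverse of (P → Q) is (¬P → ¬Q). It is equivalent to the converse, not to the original.
Here P = 'two lines are parallel' and Q = 'they never intersect'.

If not (two lines are parallel), then not (they never intersect).


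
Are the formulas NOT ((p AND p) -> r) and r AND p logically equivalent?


Compare truth tables:
p | r | φ | ψ
-------------
F | F | F | F
T | F | T | F
F | T | F | F
T | T | F | T
They differ at row 2 (p=T, r=F): φ=T but ψ=F.

No, they are not logically equivalent.


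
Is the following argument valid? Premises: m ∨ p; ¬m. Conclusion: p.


This matches the form of disjunctive syllogism: the conclusion follows in every model of the premises.

Valid.


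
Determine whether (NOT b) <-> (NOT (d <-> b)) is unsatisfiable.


Truth table over {b, d}:
b | d | φ
---------
F | F | F
T | F | F
F | T | T
T | T | T
Satisfying assignment at row 3: b=F, d=T gives T.

No, it is not a contradiction.


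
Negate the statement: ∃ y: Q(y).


¬(∀ x: φ) = ∃ x: ¬φ, and ¬(∃ x: φ) = ∀ x: ¬φ.
Apply to the existential statement.

∀ y: ¬(Q(y))


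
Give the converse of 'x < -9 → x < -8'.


The converse of (P → Q) is (Q → P). It is not in general equivalent to the original.
Here P = 'x < -9' and Q = 'x < -8'.

If x < -8, then x < -9.


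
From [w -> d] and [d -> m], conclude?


Hypothetical syllogism: from (P → Q) and (Q → R), infer (P → R).
Chain the two implications through the shared middle term 'd'.

w -> m


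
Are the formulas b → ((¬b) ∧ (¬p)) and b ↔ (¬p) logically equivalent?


Compare truth tables:
b | p | φ | ψ
-------------
F | F | T | F
T | F | F | T
F | T | T | T
T | T | F | F
They differ at row 1 (b=F, p=F): φ=T but ψ=F.

No, they are not logically equivalent.


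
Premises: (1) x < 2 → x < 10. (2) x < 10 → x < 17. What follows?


Hypothetical syllogism: from (P → Q) and (Q → R), infer (P → R).
Chain the two implications through the shared middle term 'x < 10'.

x < 2 → x < 17


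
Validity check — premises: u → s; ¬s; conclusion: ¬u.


This matches the form of modus tollens: the conclusion follows in every model of the premises.

Valid.


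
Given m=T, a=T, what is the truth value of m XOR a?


Exclusive or is true when exactly one operand is true.
Substitute: m=T, a=T.
T XOR T evaluates to F.

F


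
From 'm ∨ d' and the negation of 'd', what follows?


Disjunctive syllogism: from (P ∨ Q) and ¬P, infer Q.
One disjunct, 'd', is ruled out; the other must hold.

m


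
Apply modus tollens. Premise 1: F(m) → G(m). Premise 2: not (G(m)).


Modus tollens: from (P → Q) and ¬Q, infer ¬P.
Q = 'G(m)' is denied; since P → Q, P must also fail.

Not (F(m)).


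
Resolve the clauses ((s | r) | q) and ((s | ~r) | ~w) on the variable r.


The clauses contain complementary literals r and ~r.
Resolution eliminates this pair and disjoins the remaining literals (merging duplicates).

((s | q) | ~w)


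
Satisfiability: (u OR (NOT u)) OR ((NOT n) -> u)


Search for a satisfying assignment over {n, u}.
Try n=F, u=F: the formula evaluates to T.
A satisfying assignment exists.

Satisfiable.


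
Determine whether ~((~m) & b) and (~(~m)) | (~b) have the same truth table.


Compare truth tables:
b | m | φ | ψ
-------------
False | False | True | True
True | False | False | False
False | True | True | True
True | True | True | True
The columns φ and ψ agree on every row.

Yes, they are logically equivalent.


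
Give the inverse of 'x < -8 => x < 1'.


The inverse of (P → Q) is (¬P → ¬Q). It is equivalent to the converse, not to the original.
Here P = 'x < -8' and Q = 'x < 1'.

If not (x < -8), then not (x < 1).


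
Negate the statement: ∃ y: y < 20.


¬(∀ x: φ) = ∃ x: ¬φ, and ¬(∃ x: φ) = ∀ x: ¬φ.
Apply to the existential statement.

∀ y: ¬(y < 20)


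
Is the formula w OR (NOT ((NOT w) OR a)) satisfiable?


Search for a satisfying assignment over {a, w}.
Try a=F, w=T: the formula evaluates to T.
A satisfying assignment exists.

Satisfiable.


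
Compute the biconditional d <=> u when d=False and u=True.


Biconditional is true when both operands have the same truth value.
Substitute: d=False, u=True.
False <=> True evaluates to False.

False


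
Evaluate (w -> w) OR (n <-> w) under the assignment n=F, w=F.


Substitute n=F, w=F:
w -> w = F -> F = T
n <-> w = F <-> F = T
(w -> w) OR (n <-> w) = T OR T = T

T


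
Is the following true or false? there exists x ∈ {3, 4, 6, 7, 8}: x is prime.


Evaluate the predicate on each element: 3:T, 4:F, 6:F, 7:T, 8:F.
Witness x = 3 satisfies the predicate.

T


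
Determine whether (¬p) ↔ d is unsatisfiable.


Truth table over {d, p}:
d | p | φ
---------
F | F | F
T | F | T
F | T | T
T | T | F
Satisfying assignment at row 2: d=T, p=F gives T.

No, it is not a contradiction.


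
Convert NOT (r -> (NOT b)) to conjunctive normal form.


Step 1: Rewrite r → (¬b) as ¬r ∨ (¬b).
Step 2: Negate: ¬(¬r ∨ (¬b)) = r ∧ ¬(¬b) (De Morgan + double negation).
Step 3: Eliminate any double negations (¬¬X = X).

r AND b


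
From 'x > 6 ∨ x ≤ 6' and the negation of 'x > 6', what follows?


Disjunctive syllogism: from (P ∨ Q) and ¬P, infer Q.
One disjunct, 'x > 6', is ruled out; the other must hold.

x ≤ 6


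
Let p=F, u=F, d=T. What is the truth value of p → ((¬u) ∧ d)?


Substitute p=F, u=F, d=T:
¬u = T
(¬u) ∧ d = T ∧ T = T
p → ((¬u) ∧ d) = F → T = T

T


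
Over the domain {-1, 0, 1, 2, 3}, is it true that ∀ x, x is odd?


Evaluate the predicate on each element: -1:T, 0:F, 1:T, 2:F, 3:T.
Counterexample x = 0 fails the predicate.

F


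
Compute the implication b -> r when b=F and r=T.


Implication is false only when antecedent is true and consequent is false.
Substitute: b=F, r=T.
F -> T evaluates to T.

T


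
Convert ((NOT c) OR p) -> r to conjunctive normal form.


Step 1: Rewrite as ¬((¬c) ∨ p) ∨ r = (¬(¬c) ∧ ¬p) ∨ r.
Step 2: Distribute ∨ over ∧.
Step 3: Eliminate any double negations (¬¬X = X).

(c OR r) AND ((NOT p) OR r)


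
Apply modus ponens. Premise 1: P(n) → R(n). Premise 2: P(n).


Modus ponens: from (P → Q) and P, infer Q.
P = 'P(n)' is asserted, and P → Q holds, so Q follows.

R(n).


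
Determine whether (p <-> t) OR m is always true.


Build the truth table over {m, p, t}:
m | p | t | φ
-------------
F | F | F | T
T | F | F | T
F | T | F | F
T | T | F | T
F | F | T | F
T | F | T | T
F | T | T | T
T | T | T | T
Counterexample at row 3: with m=F, p=T, t=F, the formula is F.

No, it is not a tautology.


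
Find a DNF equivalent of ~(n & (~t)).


Step 1: Apply De Morgan: ¬(n ∧ (¬t)) = ¬n ∨ ¬(¬t).
Step 2: Eliminate any double negations (¬¬X = X).

(~n) | t


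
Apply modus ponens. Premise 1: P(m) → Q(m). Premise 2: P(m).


Modus ponens: from (P → Q) and P, infer Q.
P = 'P(m)' is asserted, and P → Q holds, so Q follows.

Q(m).


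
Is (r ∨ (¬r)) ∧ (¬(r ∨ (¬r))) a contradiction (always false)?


Truth table over {r}:
r | φ
-----
F | F
T | F
Every row is false.

Yes, it is a contradiction.


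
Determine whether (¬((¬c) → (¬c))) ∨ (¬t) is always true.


Build the truth table over {c, t}:
c | t | φ
---------
F | F | T
T | F | T
F | T | F
T | T | F
Counterexample at row 3: with c=F, t=T, the formula is F.

No, it is not a tautology.


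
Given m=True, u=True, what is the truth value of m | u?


Disjunction is false only when both operands are false.
Substitute: m=True, u=True.
True | True evaluates to True.

True


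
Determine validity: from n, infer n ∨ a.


This matches the form of disjunction introduction: the conclusion follows in every model of the premises.

Valid.


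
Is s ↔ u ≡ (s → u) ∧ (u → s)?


Compare truth tables:
s | u | φ | ψ
-------------
F | F | T | T
T | F | F | F
F | T | F | F
T | T | T | T
The columns φ and ψ agree on every row.

Yes, they are logically equivalent.


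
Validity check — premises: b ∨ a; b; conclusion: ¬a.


This is affirming a disjunct (fallacy). There exist truth assignments where the premises are all true but the conclusion is false.

Invalid.


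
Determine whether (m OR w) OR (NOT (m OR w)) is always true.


Build the truth table over {m, w}:
m | w | φ
---------
F | F | T
T | F | T
F | T | T
T | T | T
Every row evaluates to true.

Yes, it is a tautology.


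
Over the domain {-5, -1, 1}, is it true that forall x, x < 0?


Evaluate the predicate on each element: -5:True, -1:True, 1:False.
Counterexample x = 1 fails the predicate.

False


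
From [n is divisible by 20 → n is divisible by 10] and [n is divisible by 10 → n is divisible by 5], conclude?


Hypothetical syllogism: from (P → Q) and (Q → R), infer (P → R).
Chain the two implications through the shared middle term 'n is divisible by 10'.

n is divisible by 20 → n is divisible by 5


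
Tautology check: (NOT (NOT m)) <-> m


Build the truth table over {m}:
m | φ
-----
F | T
T | T
Every row evaluates to true.

Yes, it is a tautology.


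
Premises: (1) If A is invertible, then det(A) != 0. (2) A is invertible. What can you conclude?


Modus ponens: from (P → Q) and P, infer Q.
P = 'A is invertible' is asserted, and P → Q holds, so Q follows.

det(A) != 0.


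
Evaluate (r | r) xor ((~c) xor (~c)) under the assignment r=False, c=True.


Substitute r=False, c=True:
r | r = False | False = False
~c = False
~c = False
(~c) xor (~c) = False xor False = False
(r | r) xor ((~c) xor (~c)) = False xor False = False

False


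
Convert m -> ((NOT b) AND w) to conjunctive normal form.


Step 1: Rewrite m → ((¬b) ∧ w) as ¬m ∨ ((¬b) ∧ w).
Step 2: Distribute ∨ over ∧.

((NOT m) OR (NOT b)) AND ((NOT m) OR w)


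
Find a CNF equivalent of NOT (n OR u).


Step 1: Apply De Morgan: ¬(n ∨ u) = ¬n ∧ ¬u.

(NOT n) AND (NOT u)


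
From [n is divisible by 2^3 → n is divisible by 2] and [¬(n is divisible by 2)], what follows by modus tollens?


Modus tollens: from (P → Q) and ¬Q, infer ¬P.
Q = 'n is divisible by 2' is denied; since P → Q, P must also fail.

Not (n is divisible by 2^3).


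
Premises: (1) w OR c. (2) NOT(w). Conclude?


Disjunctive syllogism: from (P ∨ Q) and ¬P, infer Q.
One disjunct, 'w', is ruled out; the other must hold.

c


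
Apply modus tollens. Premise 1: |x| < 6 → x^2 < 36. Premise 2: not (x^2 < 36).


Modus tollens: from (P → Q) and ¬Q, infer ¬P.
Q = 'x^2 < 36' is denied; since P → Q, P must also fail.

Not (|x| < 6).


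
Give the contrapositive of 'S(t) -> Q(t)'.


The contrapositive of (P → Q) is (¬Q → ¬P); it is logically equivalent to the original.
Here P = 'S(t)' and Q = 'Q(t)'.

If not (Q(t)), then not (S(t)).


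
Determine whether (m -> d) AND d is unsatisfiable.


Truth table over {d, m}:
d | m | φ
---------
F | F | F
T | F | T
F | T | F
T | T | T
Satisfying assignment at row 2: d=T, m=F gives T.

No, it is not a contradiction.


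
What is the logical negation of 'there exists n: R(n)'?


¬(for all x: φ) = there exists x: ¬φ, and ¬(there exists x: φ) = for all x: ¬φ.
Apply to the existential statement.

for all n: NOT(R(n))


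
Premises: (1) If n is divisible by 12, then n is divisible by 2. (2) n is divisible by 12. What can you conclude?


Modus ponens: from (P → Q) and P, infer Q.
P = 'n is divisible by 12' is asserted, and P → Q holds, so Q follows.

n is divisible by 2.


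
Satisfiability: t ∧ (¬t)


Check all 2 assignments over {t}:
t | φ
-----
F | F
T | F
No assignment makes the formula true.

Unsatisfiable.


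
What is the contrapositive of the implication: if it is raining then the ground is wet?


The contrapositive of (P → Q) is (¬Q → ¬P); it is logically equivalent to the original.
Here P = 'it is raining' and Q = 'the ground is wet'.

If not (the ground is wet), then not (it is raining).


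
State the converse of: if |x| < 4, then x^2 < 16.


The converse of (P → Q) is (Q → P). It is not in general equivalent to the original.
Here P = '|x| < 4' and Q = 'x^2 < 16'.

If x^2 < 16, then |x| < 4.


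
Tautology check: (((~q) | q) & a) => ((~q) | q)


Build the truth table over {a, q}:
a | q | φ
---------
False | False | True
True | False | True
False | True | True
True | True | True
Every row evaluates to true.

Yes, it is a tautology.


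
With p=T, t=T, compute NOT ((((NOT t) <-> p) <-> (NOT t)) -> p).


Substitute p=T, t=T:
NOT t = F
(NOT t) <-> p = F <-> T = F
NOT t = F
((NOT t) <-> p) <-> (NOT t) = F <-> F = T
(((NOT t) <-> p) <-> (NOT t)) -> p = T -> T = T
NOT ((((NOT t) <-> p) <-> (NOT t)) -> p) = F

F


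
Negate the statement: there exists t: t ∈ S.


¬(for all x: φ) = there exists x: ¬φ, and ¬(there exists x: φ) = for all x: ¬φ.
Apply to the existential statement.

for all t: NOT(t ∈ S)


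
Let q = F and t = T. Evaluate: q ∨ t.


Disjunction is false only when both operands are false.
Substitute: q=F, t=T.
F ∨ T evaluates to T.

T


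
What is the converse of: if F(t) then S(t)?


The converse of (P → Q) is (Q → P). It is not in general equivalent to the original.
Here P = 'F(t)' and Q = 'S(t)'.

If S(t), then F(t).


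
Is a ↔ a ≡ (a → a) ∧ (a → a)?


Compare truth tables:
a | φ | ψ
---------
F | T | T
T | T | T
The columns φ and ψ agree on every row.

Yes, they are logically equivalent.


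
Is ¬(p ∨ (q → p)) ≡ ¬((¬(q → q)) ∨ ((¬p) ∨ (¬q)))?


Compare truth tables:
p | q | φ | ψ
-------------
F | F | F | F
T | F | F | F
F | T | T | F
T | T | F | T
They differ at row 3 (p=F, q=T): φ=T but ψ=F.

No, they are not logically equivalent.


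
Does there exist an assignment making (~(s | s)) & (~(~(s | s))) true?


Check all 2 assignments over {s}:
s | φ
-----
False | False
True | False
No assignment makes the formula true.

Unsatisfiable.


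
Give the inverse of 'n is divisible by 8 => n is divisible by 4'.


The inverse of (P → Q) is (¬P → ¬Q). It is equivalent to the converse, not to the original.
Here P = 'n is divisible by 8' and Q = 'n is divisible by 4'.

If not (n is divisible by 8), then not (n is divisible by 4).


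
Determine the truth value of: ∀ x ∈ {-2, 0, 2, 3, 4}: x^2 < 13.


Evaluate the predicate on each element: -2:T, 0:T, 2:T, 3:T, 4:F.
Counterexample x = 4 fails the predicate.

F


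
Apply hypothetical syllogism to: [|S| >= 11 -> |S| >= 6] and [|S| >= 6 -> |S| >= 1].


Hypothetical syllogism: from (P → Q) and (Q → R), infer (P → R).
Chain the two implications through the shared middle term '|S| >= 6'.

|S| >= 11 -> |S| >= 1


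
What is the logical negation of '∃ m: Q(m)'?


¬(∀ x: φ) = ∃ x: ¬φ, and ¬(∃ x: φ) = ∀ x: ¬φ.
Apply to the existential statement.

∀ m: ¬(Q(m))


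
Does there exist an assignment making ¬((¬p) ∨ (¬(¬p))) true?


Check all 2 assignments over {p}:
p | φ
-----
F | F
T | F
No assignment makes the formula true.

Unsatisfiable.


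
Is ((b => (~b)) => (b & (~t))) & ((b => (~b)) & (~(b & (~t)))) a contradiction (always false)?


Truth table over {b, t}:
b | t | φ
---------
False | False | False
True | False | False
False | True | False
True | True | False
Every row is false.

Yes, it is a contradiction.


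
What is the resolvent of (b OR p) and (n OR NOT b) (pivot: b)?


The clauses contain complementary literals b and NOTb.
Resolution eliminates this pair and disjoins the remaining literals (merging duplicates).

(p OR n)


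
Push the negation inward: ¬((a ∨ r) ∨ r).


De Morgan: the negation of a disjunction is the conjunction of the negations.
Distribute ¬ across ∨, flipping it to ∧, and negate each literal.

((¬a) ∧ (¬r)) ∧ (¬r)


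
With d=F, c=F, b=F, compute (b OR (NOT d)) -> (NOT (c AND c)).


Substitute d=F, c=F, b=F:
NOT d = T
b OR (NOT d) = F OR T = T
c AND c = F AND F = F
NOT (c AND c) = T
(b OR (NOT d)) -> (NOT (c AND c)) = T -> T = T

T


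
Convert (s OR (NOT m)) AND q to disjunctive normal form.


Step 1: Distribute ∧ over ∨: (s ∨ (¬m)) ∧ q = (s ∧ q) ∨ ((¬m) ∧ q).

(s AND q) OR ((NOT m) AND q)


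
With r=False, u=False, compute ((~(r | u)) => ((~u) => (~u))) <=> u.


Substitute r=False, u=False:
r | u = False | False = False
~(r | u) = True
~u = True
~u = True
(~u) => (~u) = True => True = True
(~(r | u)) => ((~u) => (~u)) = True => True = True
((~(r | u)) => ((~u) => (~u))) <=> u = True <=> False = False

False


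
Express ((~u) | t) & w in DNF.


Step 1: Distribute ∧ over ∨: ((¬u) ∨ t) ∧ w = ((¬u) ∧ w) ∨ (t ∧ w).

((~u) & w) | (t & w)


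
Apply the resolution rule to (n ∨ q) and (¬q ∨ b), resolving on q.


The clauses contain complementary literals q and ¬q.
Resolution eliminates this pair and disjoins the remaining literals (merging duplicates).

(n ∨ b)


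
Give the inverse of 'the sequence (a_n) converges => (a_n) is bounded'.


The inverse of (P → Q) is (¬P → ¬Q). It is equivalent to the converse, not to the original.
Here P = 'the sequence (a_n) converges' and Q = '(a_n) is bounded'.

If not (the sequence (a_n) converges), then not ((a_n) is bounded).


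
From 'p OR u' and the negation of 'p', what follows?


Disjunctive syllogism: from (P ∨ Q) and ¬P, infer Q.
One disjunct, 'p', is ruled out; the other must hold.

u


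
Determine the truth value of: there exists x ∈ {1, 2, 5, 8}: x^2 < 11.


Evaluate the predicate on each element: 1:T, 2:T, 5:F, 8:F.
Witness x = 1 satisfies the predicate.

T


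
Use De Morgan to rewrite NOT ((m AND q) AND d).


De Morgan: the negation of a conjunction is the disjunction of the negations.
Distribute NOT across AND, flipping it to OR, and negate each literal.

((NOT m) OR (NOT q)) OR (NOT d)


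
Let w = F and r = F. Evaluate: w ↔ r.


Biconditional is true when both operands have the same truth value.
Substitute: w=F, r=F.
F ↔ F evaluates to T.

T


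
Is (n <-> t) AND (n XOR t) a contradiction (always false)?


Truth table over {n, t}:
n | t | φ
---------
F | F | F
T | F | F
F | T | F
T | T | F
Every row is false.

Yes, it is a contradiction.


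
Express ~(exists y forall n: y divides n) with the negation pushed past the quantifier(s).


Negation flips each quantifier (∀↔∃) and negates the inner predicate.
¬(exists y forall n: φ) = forall y exists n: ¬φ.

forall y exists n: ~(y divides n)


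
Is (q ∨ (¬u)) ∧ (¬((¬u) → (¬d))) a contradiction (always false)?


Truth table over {d, q, u}:
d | q | u | φ
-------------
F | F | F | F
T | F | F | T
F | T | F | F
T | T | F | T
F | F | T | F
T | F | T | F
F | T | T | F
T | T | T | F
Satisfying assignment at row 2: d=T, q=F, u=F gives T.

No, it is not a contradiction.


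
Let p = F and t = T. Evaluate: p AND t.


Conjunction is true only when both operands are true.
Substitute: p=F, t=T.
F AND T evaluates to F.

F


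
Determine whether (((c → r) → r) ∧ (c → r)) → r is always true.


Build the truth table over {c, r}:
c | r | φ
---------
F | F | T
T | F | T
F | T | T
T | T | T
Every row evaluates to true.

Yes, it is a tautology.


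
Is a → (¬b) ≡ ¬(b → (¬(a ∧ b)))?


Compare truth tables:
a | b | φ | ψ
-------------
F | F | T | F
T | F | T | F
F | T | T | F
T | T | F | T
They differ at row 1 (a=F, b=F): φ=T but ψ=F.

No, they are not logically equivalent.


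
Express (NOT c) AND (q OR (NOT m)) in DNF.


Step 1: Distribute ∧ over ∨: (¬c) ∧ (q ∨ (¬m)) = ((¬c) ∧ q) ∨ ((¬c) ∧ (¬m)).

((NOT c) AND q) OR ((NOT c) AND (NOT m))


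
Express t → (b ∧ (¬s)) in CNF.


Step 1: Rewrite t → (b ∧ (¬s)) as ¬t ∨ (b ∧ (¬s)).
Step 2: Distribute ∨ over ∧.

((¬t) ∨ b) ∧ ((¬t) ∨ (¬s))


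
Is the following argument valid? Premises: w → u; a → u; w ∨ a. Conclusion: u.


This matches the form of proof by cases: the conclusion follows in every model of the premises.

Valid.


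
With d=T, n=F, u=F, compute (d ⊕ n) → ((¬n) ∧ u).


Substitute d=T, n=F, u=F:
d ⊕ n = T ⊕ F = T
¬n = T
(¬n) ∧ u = T ∧ F = F
(d ⊕ n) → ((¬n) ∧ u) = T → F = F

F


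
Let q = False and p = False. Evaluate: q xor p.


Exclusive or is true when exactly one operand is true.
Substitute: q=False, p=False.
False xor False evaluates to False.

False


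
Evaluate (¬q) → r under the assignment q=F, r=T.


Substitute q=F, r=T:
¬q = T
(¬q) → r = T → T = T

T


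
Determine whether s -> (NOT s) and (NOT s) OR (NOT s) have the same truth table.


Compare truth tables:
s | φ | ψ
---------
F | T | T
T | F | F
The columns φ and ψ agree on every row.

Yes, they are logically equivalent.


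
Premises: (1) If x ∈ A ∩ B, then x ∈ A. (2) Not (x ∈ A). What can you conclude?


Modus tollens: from (P → Q) and ¬Q, infer ¬P.
Q = 'x ∈ A' is denied; since P → Q, P must also fail.

Not (x ∈ A ∩ B).


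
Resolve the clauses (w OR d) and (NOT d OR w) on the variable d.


The clauses contain complementary literals d and NOTd.
Resolution eliminates this pair and disjoins the remaining literals (merging duplicates).

w


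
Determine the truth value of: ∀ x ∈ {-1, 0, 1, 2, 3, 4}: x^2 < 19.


Evaluate the predicate on each element: -1:T, 0:T, 1:T, 2:T, 3:T, 4:T.
Every element satisfies the predicate.

T


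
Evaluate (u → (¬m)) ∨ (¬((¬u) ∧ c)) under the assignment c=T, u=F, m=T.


Substitute c=T, u=F, m=T:
¬m = F
u → (¬m) = F → F = T
¬u = T
(¬u) ∧ c = T ∧ T = T
¬((¬u) ∧ c) = F
(u → (¬m)) ∨ (¬((¬u) ∧ c)) = T ∨ F = T

T


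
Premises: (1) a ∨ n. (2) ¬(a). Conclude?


Disjunctive syllogism: from (P ∨ Q) and ¬P, infer Q.
One disjunct, 'a', is ruled out; the other must hold.

n


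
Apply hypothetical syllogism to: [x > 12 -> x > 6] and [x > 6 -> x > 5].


Hypothetical syllogism: from (P → Q) and (Q → R), infer (P → R).
Chain the two implications through the shared middle term 'x > 6'.

x > 12 -> x > 5


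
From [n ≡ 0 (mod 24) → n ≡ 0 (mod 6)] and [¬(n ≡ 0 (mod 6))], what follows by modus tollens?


Modus tollens: from (P → Q) and ¬Q, infer ¬P.
Q = 'n ≡ 0 (mod 6)' is denied; since P → Q, P must also fail.

Not (n ≡ 0 (mod 24)).


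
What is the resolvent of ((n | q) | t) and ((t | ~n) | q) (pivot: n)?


The clauses contain complementary literals n and ~n.
Resolution eliminates this pair and disjoins the remaining literals (merging duplicates).

(t | q)


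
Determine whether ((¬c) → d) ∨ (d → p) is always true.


Build the truth table over {c, d, p}:
c | d | p | φ
-------------
F | F | F | T
T | F | F | T
F | T | F | T
T | T | F | T
F | F | T | T
T | F | T | T
F | T | T | T
T | T | T | T
Every row evaluates to true.

Yes, it is a tautology.


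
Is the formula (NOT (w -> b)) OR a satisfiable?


Search for a satisfying assignment over {a, b, w}.
Try a=T, b=F, w=F: the formula evaluates to T.
A satisfying assignment exists.

Satisfiable.


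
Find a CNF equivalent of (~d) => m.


Step 1: Rewrite (¬d) → m as ¬(¬d) ∨ m.
Step 2: Eliminate any double negations (¬¬X = X).

d | m


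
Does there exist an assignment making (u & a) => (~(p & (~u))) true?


Search for a satisfying assignment over {a, p, u}.
Try a=False, p=False, u=False: the formula evaluates to True.
A satisfying assignment exists.

Satisfiable.


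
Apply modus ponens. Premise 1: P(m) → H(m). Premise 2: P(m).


Modus ponens: from (P → Q) and P, infer Q.
P = 'P(m)' is asserted, and P → Q holds, so Q follows.

H(m).


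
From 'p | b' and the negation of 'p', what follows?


Disjunctive syllogism: from (P ∨ Q) and ¬P, infer Q.
One disjunct, 'p', is ruled out; the other must hold.

b


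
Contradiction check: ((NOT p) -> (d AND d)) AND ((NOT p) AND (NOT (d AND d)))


Truth table over {d, p}:
d | p | φ
---------
F | F | F
T | F | F
F | T | F
T | T | F
Every row is false.

Yes, it is a contradiction.


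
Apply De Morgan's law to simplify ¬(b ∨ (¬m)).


De Morgan: the negation of a disjunction is the conjunction of the negations.
Distribute ¬ across ∨, flipping it to ∧, and negate each literal.

(¬b) ∧ m


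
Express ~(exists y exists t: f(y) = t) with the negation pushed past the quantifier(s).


Negation flips each quantifier (∀↔∃) and negates the inner predicate.
¬(exists y exists t: φ) = forall y forall t: ¬φ.

forall y forall t: ~(f(y) = t)


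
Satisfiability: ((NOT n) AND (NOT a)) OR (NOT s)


Search for a satisfying assignment over {a, n, s}.
Try a=F, n=F, s=F: the formula evaluates to T.
A satisfying assignment exists.

Satisfiable.


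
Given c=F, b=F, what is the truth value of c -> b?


Implication is false only when antecedent is true and consequent is false.
Substitute: c=F, b=F.
F -> F evaluates to T.

T


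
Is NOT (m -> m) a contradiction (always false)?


Truth table over {m}:
m | φ
-----
F | F
T | F
Every row is false.

Yes, it is a contradiction.


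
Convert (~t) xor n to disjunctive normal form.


Step 1: (¬t) ⊕ n is true exactly when they disagree: ((¬t) ∧ ¬n) ∨ (¬(¬t) ∧ n).
Step 2: Eliminate any double negations (¬¬X = X).

((~t) & (~n)) | (t & n)
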